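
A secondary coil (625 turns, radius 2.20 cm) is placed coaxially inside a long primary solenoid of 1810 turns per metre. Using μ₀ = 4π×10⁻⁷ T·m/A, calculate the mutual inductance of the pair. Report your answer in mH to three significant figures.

The outer solenoid produces a uniform field B₁ = μ₀n₁I₁ across the inner coil,
so the flux linkage is N₂Φ = N₂B₁A₂ = μ₀n₁N₂A₂·I₁, giving M = μ₀n₁N₂A₂.
A₂ = πr² = π(2.200×10^-2 m)² = 1.521×10^-3 m².
M = (4π×10⁻⁷)(1810)(625)(1.521×10^-3) = 2.162×10^-3 H.

M ≈ 2.16 mH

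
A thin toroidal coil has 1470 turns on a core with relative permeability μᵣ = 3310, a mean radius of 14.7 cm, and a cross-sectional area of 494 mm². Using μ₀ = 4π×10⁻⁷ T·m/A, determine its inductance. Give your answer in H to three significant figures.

For a thin toroid, L = μ₀μᵣN²A/(2πR).
L = (4π×10⁻⁷)(3310)(1470)²(4.940×10^-4) / (2π×0.147 m) = 4.807 H.

L ≈ 4.81 H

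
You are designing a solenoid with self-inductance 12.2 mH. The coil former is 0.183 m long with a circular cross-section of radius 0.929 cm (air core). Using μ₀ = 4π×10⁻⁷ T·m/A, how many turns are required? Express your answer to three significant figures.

A = πr² = π(9.290×10^-3 m)² = 2.711×10^-4 m².
From L = μ₀N²A/ℓ, N = √(Lℓ / (μ₀A)).
N = √[(1.220×10^-2)(0.183) / ((4π×10⁻⁷)×2.711×10^-4)] = √(6.553×10^6) ≈ 2559.8.

N ≈ 2560 turns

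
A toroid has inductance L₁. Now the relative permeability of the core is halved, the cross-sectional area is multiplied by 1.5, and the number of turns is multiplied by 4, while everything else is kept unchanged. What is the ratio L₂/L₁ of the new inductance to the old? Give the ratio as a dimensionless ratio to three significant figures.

L₂/L₁ = 12.0

For a toroid, L ∝ μᵣN²A/R.
L₂/L₁ = (0.5) × (1.5) × (4)^2 = 12.0.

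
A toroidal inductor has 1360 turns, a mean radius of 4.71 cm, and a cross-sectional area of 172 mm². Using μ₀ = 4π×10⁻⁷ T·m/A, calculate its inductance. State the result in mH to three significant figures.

For a thin toroid, L = μ₀N²A/(2πR).
L = (4π×10⁻⁷)(1360)²(1.720×10^-4) / (2π×4.710×10^-2 m) = 1.351×10^-3 H.

L ≈ 1.35 mH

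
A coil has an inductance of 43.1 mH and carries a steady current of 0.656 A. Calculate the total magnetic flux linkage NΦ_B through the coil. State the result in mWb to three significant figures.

From L = NΦ_B/I, the flux linkage is NΦ_B = LI.
NΦ_B = (4.310×10^-2 H)(0.656 A) = 2.827×10^-2 Wb.

NΦ_B ≈ 28.3 mWb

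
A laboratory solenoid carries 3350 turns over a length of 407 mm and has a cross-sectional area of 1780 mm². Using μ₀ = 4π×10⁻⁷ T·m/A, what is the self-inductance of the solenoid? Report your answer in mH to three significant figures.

A = 1780 mm² = 1.780×10^-3 m².
For a long solenoid, L = μ₀N²A/ℓ.
L = (4π×10⁻⁷)(3350)²(1.780×10^-3)/(0.407 m) = 6.168×10^-2 H.

L ≈ 61.7 mH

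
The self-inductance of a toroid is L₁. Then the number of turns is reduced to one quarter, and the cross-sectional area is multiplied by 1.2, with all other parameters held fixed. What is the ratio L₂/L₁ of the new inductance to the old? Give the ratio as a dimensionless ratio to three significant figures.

For a toroid, L ∝ μᵣN²A/R.
L₂/L₁ = (0.25)^2 × (1.2) = 0.0750.

L₂/L₁ = 0.0750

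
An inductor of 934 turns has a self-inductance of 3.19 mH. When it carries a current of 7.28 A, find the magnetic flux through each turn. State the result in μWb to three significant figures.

Φ_B ≈ 24.9 μWb

From L = NΦ_B/I, the flux per turn is Φ_B = LI/N.
Φ_B = (3.190×10^-3 H)(7.28 A)/934 = 2.486×10^-5 Wb.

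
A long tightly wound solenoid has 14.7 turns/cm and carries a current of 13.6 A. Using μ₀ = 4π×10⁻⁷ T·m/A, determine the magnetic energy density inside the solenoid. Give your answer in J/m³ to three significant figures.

u ≈ 251 J/m³

B = μ₀nI = (4π×10⁻⁷)(1.470×10^3)(13.6) = 2.512×10^-2 T.
u = B²/(2μ₀) = (2.512×10^-2)²/(2×4π×10⁻⁷) = 251.1 J/m³.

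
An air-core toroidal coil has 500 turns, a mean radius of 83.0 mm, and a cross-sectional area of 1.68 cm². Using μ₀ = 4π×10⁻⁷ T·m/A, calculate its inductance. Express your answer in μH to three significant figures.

For a thin toroid, L = μ₀N²A/(2πR).
L = (4π×10⁻⁷)(500)²(1.680×10^-4) / (2π×8.300×10^-2 m) = 1.012×10^-4 H.

L ≈ 101 μH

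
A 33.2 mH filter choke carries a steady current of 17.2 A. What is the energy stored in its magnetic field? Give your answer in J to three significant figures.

U ≈ 4.91 J

Stored magnetic energy: U = ½LI².
U = ½(3.320×10^-2 H)(17.2 A)² = 4.911 J.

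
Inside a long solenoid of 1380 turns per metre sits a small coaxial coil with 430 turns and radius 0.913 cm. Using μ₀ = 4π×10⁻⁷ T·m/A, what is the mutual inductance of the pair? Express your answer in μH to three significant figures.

M ≈ 195 μH

The outer solenoid produces a uniform field B₁ = μ₀n₁I₁ across the inner coil,
so the flux linkage is N₂Φ = N₂B₁A₂ = μ₀n₁N₂A₂·I₁, giving M = μ₀n₁N₂A₂.
A₂ = πr² = π(9.130×10^-3 m)² = 2.619×10^-4 m².
M = (4π×10⁻⁷)(1380)(430)(2.619×10^-4) = 1.953×10^-4 H.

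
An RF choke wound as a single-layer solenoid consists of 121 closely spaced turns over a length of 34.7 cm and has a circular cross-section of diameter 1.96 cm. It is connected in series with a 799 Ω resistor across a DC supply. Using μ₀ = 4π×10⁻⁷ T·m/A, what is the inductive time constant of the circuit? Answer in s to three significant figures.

A = π(d/2)² = π(9.800×10^-3 m)² = 3.017×10^-4 m².
L = μ₀N²A/ℓ = (4π×10⁻⁷)(121)²(3.017×10^-4)/(0.347) = 1.600×10^-5 H.
τ = L/R = (1.600×10^-5)/(799) = 2.002×10^-8 s.

τ ≈ 2e-08 s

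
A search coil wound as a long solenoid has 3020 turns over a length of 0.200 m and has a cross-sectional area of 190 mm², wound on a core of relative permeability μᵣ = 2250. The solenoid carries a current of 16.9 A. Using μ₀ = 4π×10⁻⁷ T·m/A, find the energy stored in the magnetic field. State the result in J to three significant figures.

U ≈ 3500 J

A = 190 mm² = 1.900×10^-4 m².
L = μ₀μᵣN²A/ℓ = (4π×10⁻⁷)(2250)(3020)²(1.900×10^-4)/(0.2) = 24.5 H.
U = ½LI² = ½(24.5)(16.9)² = 3.498×10^3 J.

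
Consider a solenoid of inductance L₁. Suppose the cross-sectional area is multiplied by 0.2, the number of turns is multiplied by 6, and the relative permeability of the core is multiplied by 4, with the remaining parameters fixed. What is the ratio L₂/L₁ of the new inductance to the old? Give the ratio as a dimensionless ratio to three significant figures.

L₂/L₁ = 28.8

For a solenoid, L ∝ μᵣN²A/ℓ.
L₂/L₁ = (0.2) × (6)^2 × (4) = 28.8.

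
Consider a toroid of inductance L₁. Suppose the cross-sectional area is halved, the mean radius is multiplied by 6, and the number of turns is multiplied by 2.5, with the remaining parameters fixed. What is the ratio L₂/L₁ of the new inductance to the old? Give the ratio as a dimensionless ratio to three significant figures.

L₂/L₁ = 0.521

For a toroid, L ∝ μᵣN²A/R.
L₂/L₁ = (0.5) × (6)^-1 × (2.5)^2 = 0.521.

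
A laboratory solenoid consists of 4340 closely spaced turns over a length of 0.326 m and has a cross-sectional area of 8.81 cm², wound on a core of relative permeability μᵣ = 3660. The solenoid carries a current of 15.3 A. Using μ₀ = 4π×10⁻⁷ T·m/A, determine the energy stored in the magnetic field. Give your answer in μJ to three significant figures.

A = 8.81 cm² = 8.810×10^-4 m².
L = μ₀μᵣN²A/ℓ = (4π×10⁻⁷)(3660)(4340)²(8.810×10^-4)/(0.326) = 234.1 H.
U = ½LI² = ½(234.1)(15.3)² = 2.740×10^4 J.

U ≈ 27400000000 μJ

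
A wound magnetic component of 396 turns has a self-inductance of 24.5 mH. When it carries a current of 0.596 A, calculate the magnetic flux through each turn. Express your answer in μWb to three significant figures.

Φ_B ≈ 36.9 μWb

From L = NΦ_B/I, the flux per turn is Φ_B = LI/N.
Φ_B = (2.450×10^-2 H)(0.596 A)/396 = 3.687×10^-5 Wb.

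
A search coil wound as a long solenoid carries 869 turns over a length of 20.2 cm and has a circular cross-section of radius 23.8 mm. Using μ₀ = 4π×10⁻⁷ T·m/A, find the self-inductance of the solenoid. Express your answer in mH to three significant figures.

L ≈ 8.36 mH

A = πr² = π(2.380×10^-2 m)² = 1.780×10^-3 m².
For a long solenoid, L = μ₀N²A/ℓ.
L = (4π×10⁻⁷)(869)²(1.780×10^-3)/(0.202 m) = 8.360×10^-3 H.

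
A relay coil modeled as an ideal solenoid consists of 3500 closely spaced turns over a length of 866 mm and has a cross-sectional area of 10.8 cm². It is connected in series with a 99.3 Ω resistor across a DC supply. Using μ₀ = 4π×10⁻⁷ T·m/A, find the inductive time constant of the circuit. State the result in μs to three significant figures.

τ ≈ 193 μs

A = 10.8 cm² = 1.080×10^-3 m².
L = μ₀N²A/ℓ = (4π×10⁻⁷)(3500)²(1.080×10^-3)/(0.866) = 1.920×10^-2 H.
τ = L/R = (1.920×10^-2)/(99.3) = 1.933×10^-4 s.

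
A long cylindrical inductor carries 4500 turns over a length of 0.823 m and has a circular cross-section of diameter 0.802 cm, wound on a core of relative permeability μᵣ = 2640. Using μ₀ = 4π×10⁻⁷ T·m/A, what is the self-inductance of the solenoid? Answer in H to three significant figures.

A = π(d/2)² = π(4.010×10^-3 m)² = 5.052×10^-5 m².
For a long solenoid, L = μ₀μᵣN²A/ℓ.
L = (4π×10⁻⁷)(2640)(4500)²(5.052×10^-5)/(0.823 m) = 4.124 H.

L ≈ 4.12 H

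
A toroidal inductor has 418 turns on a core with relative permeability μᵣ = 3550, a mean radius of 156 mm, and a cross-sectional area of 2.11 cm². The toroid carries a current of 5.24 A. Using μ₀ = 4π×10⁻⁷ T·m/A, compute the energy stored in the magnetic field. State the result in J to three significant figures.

U ≈ 2.30 J

L = μ₀μᵣN²A/(2πR) = (4π×10⁻⁷)(3550)(418)²(2.110×10^-4)/(2π×0.156) = 0.1678 H.
U = ½LI² = ½(0.1678)(5.24)² = 2.304 J.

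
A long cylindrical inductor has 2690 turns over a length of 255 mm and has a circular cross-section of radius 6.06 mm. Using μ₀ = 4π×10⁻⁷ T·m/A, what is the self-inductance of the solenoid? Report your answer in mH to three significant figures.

A = πr² = π(6.060×10^-3 m)² = 1.154×10^-4 m².
For a long solenoid, L = μ₀N²A/ℓ.
L = (4π×10⁻⁷)(2690)²(1.154×10^-4)/(0.255 m) = 4.114×10^-3 H.

L ≈ 4.11 mH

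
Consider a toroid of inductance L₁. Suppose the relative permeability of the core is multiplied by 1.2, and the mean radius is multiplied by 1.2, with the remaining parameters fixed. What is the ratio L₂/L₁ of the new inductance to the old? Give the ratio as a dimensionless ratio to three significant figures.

L₂/L₁ = 1.00

For a toroid, L ∝ μᵣN²A/R.
L₂/L₁ = (1.2) × (1.2)^-1 = 1.00.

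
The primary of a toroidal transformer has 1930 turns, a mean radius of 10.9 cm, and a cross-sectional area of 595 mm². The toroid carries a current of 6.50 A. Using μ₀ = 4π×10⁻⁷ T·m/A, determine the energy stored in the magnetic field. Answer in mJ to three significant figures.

U ≈ 85.9 mJ

L = μ₀N²A/(2πR) = (4π×10⁻⁷)(1930)²(5.950×10^-4)/(2π×0.109) = 4.067×10^-3 H.
U = ½LI² = ½(4.067×10^-3)(6.50)² = 8.591×10^-2 J.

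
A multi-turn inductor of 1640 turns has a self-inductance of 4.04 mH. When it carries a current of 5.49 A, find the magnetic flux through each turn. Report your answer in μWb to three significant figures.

Φ_B ≈ 13.5 μWb

From L = NΦ_B/I, the flux per turn is Φ_B = LI/N.
Φ_B = (4.040×10^-3 H)(5.49 A)/1640 = 1.352×10^-5 Wb.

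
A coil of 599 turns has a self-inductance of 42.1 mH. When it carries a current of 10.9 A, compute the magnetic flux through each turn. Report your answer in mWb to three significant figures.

From L = NΦ_B/I, the flux per turn is Φ_B = LI/N.
Φ_B = (4.210×10^-2 H)(10.9 A)/599 = 7.661×10^-4 Wb.

Φ_B ≈ 0.766 mWb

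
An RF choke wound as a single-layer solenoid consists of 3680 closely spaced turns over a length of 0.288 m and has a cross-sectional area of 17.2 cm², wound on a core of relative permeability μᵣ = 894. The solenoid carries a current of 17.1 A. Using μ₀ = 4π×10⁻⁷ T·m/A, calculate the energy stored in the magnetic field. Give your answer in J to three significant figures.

A = 17.2 cm² = 1.720×10^-3 m².
L = μ₀μᵣN²A/ℓ = (4π×10⁻⁷)(894)(3680)²(1.720×10^-3)/(0.288) = 90.86 H.
U = ½LI² = ½(90.86)(17.1)² = 1.328×10^4 J.

U ≈ 13300 J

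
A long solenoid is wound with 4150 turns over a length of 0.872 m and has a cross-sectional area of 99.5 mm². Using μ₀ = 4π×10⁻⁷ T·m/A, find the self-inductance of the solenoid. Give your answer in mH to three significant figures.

L ≈ 2.47 mH

A = 99.5 mm² = 9.950×10^-5 m².
For a long solenoid, L = μ₀N²A/ℓ.
L = (4π×10⁻⁷)(4150)²(9.950×10^-5)/(0.872 m) = 2.470×10^-3 H.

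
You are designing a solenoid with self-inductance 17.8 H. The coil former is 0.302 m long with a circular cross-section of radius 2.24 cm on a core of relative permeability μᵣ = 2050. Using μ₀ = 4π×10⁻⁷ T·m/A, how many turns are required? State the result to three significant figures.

N ≈ 1150 turns

A = πr² = π(2.240×10^-2 m)² = 1.576×10^-3 m².
From L = μ₀μᵣN²A/ℓ, N = √(Lℓ / (μ₀μᵣA)).
N = √[(17.8)(0.302) / ((4π×10⁻⁷)(2050)×1.576×10^-3)] = √(1.324×10^6) ≈ 1150.6.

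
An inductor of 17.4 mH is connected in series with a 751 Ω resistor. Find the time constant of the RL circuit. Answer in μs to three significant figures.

τ ≈ 23.2 μs

τ = L/R = (1.740×10^-2 H)/(751 Ω) = 2.317×10^-5 s.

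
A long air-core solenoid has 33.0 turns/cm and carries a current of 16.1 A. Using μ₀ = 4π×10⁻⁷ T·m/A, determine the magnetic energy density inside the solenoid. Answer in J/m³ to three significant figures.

u ≈ 1770 J/m³

B = μ₀nI = (4π×10⁻⁷)(3.300×10^3)(16.1) = 6.677×10^-2 T.
u = B²/(2μ₀) = (6.677×10^-2)²/(2×4π×10⁻⁷) = 1.774×10^3 J/m³.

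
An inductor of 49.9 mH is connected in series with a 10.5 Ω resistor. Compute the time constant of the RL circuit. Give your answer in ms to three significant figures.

τ ≈ 4.75 ms

τ = L/R = (4.990×10^-2 H)/(10.5 Ω) = 4.752×10^-3 s.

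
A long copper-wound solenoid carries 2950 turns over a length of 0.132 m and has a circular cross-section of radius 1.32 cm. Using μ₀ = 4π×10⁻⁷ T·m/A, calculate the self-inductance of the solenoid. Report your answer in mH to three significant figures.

L ≈ 45.4 mH

A = πr² = π(1.320×10^-2 m)² = 5.474×10^-4 m².
For a long solenoid, L = μ₀N²A/ℓ.
L = (4π×10⁻⁷)(2950)²(5.474×10^-4)/(0.132 m) = 4.535×10^-2 H.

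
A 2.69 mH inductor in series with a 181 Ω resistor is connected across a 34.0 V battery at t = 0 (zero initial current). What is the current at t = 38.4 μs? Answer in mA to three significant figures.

I ≈ 174 mA

τ = L/R = 2.690×10^-3/181 = 1.486×10^-5 s; final current I_∞ = ε/R = 34.0/181 = 0.1878 A.
I(t) = I_∞(1 − e^(−t/τ)) with t/τ = 2.584.
I = (0.1878)(1 − e^(−2.584)) = 0.1737 A.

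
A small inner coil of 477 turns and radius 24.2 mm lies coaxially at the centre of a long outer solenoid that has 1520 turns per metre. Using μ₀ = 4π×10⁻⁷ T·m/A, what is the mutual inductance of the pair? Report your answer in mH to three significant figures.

The outer solenoid produces a uniform field B₁ = μ₀n₁I₁ across the inner coil,
so the flux linkage is N₂Φ = N₂B₁A₂ = μ₀n₁N₂A₂·I₁, giving M = μ₀n₁N₂A₂.
A₂ = πr² = π(2.420×10^-2 m)² = 1.840×10^-3 m².
M = (4π×10⁻⁷)(1520)(477)(1.840×10^-3) = 1.676×10^-3 H.

M ≈ 1.68 mH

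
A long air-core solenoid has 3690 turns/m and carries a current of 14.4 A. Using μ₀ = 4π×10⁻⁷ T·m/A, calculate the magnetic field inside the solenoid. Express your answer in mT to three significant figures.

B ≈ 66.8 mT

Inside a long solenoid, B = μ₀nI.
B = (4π×10⁻⁷)(3.690×10^3 m⁻¹)(14.4 A) = 6.677×10^-2 T.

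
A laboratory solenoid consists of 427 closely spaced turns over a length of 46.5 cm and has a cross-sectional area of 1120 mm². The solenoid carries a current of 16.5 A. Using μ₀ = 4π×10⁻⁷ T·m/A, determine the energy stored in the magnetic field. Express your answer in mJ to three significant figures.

U ≈ 75.1 mJ

A = 1120 mm² = 1.120×10^-3 m².
L = μ₀N²A/ℓ = (4π×10⁻⁷)(427)²(1.120×10^-3)/(0.465) = 5.519×10^-4 H.
U = ½LI² = ½(5.519×10^-4)(16.5)² = 7.512×10^-2 J.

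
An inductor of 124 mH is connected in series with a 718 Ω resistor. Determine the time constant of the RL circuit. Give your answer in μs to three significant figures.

τ = L/R = (0.124 H)/(718 Ω) = 1.727×10^-4 s.

τ ≈ 173 μs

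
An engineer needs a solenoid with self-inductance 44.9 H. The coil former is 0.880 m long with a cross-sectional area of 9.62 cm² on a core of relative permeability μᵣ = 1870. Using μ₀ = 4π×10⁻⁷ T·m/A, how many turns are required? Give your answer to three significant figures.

N ≈ 4180 turns

A = 9.62 cm² = 9.620×10^-4 m².
From L = μ₀μᵣN²A/ℓ, N = √(Lℓ / (μ₀μᵣA)).
N = √[(44.9)(0.88) / ((4π×10⁻⁷)(1870)×9.620×10^-4)] = √(1.748×10^7) ≈ 4180.7.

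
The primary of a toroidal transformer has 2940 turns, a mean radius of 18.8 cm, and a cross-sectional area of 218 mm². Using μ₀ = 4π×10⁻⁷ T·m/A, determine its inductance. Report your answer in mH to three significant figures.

L ≈ 2.00 mH

For a thin toroid, L = μ₀N²A/(2πR).
L = (4π×10⁻⁷)(2940)²(2.180×10^-4) / (2π×0.188 m) = 2.0046×10^-3 H.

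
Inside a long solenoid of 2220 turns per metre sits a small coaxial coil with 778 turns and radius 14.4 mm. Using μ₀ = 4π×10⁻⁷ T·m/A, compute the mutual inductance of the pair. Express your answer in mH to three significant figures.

M ≈ 1.41 mH

The outer solenoid produces a uniform field B₁ = μ₀n₁I₁ across the inner coil,
so the flux linkage is N₂Φ = N₂B₁A₂ = μ₀n₁N₂A₂·I₁, giving M = μ₀n₁N₂A₂.
A₂ = πr² = π(1.440×10^-2 m)² = 6.514×10^-4 m².
M = (4π×10⁻⁷)(2220)(778)(6.514×10^-4) = 1.414×10^-3 H.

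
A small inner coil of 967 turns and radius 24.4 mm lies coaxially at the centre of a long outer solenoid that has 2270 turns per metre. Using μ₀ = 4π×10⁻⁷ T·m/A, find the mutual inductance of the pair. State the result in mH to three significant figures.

M ≈ 5.16 mH

The outer solenoid produces a uniform field B₁ = μ₀n₁I₁ across the inner coil,
so the flux linkage is N₂Φ = N₂B₁A₂ = μ₀n₁N₂A₂·I₁, giving M = μ₀n₁N₂A₂.
A₂ = πr² = π(2.440×10^-2 m)² = 1.870×10^-3 m².
M = (4π×10⁻⁷)(2270)(967)(1.870×10^-3) = 5.159×10^-3 H.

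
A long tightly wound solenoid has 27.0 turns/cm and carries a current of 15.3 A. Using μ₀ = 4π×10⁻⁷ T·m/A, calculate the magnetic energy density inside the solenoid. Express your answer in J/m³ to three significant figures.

u ≈ 1070 J/m³

B = μ₀nI = (4π×10⁻⁷)(2.700×10^3)(15.3) = 5.191×10^-2 T.
u = B²/(2μ₀) = (5.191×10^-2)²/(2×4π×10⁻⁷) = 1.072×10^3 J/m³.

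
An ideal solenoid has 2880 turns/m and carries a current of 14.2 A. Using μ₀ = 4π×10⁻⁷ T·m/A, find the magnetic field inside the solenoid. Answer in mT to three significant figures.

Inside a long solenoid, B = μ₀nI.
B = (4π×10⁻⁷)(2.880×10^3 m⁻¹)(14.2 A) = 5.139×10^-2 T.

B ≈ 51.4 mT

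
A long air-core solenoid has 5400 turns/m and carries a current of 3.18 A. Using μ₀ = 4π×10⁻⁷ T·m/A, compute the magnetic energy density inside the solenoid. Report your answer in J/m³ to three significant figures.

B = μ₀nI = (4π×10⁻⁷)(5.400×10^3)(3.18) = 2.158×10^-2 T.
u = B²/(2μ₀) = (2.158×10^-2)²/(2×4π×10⁻⁷) = 185.3 J/m³.

u ≈ 185 J/m³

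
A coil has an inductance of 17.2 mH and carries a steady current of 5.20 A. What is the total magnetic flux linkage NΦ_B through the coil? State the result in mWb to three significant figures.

NΦ_B ≈ 89.4 mWb

From L = NΦ_B/I, the flux linkage is NΦ_B = LI.
NΦ_B = (1.720×10^-2 H)(5.20 A) = 8.944×10^-2 Wb.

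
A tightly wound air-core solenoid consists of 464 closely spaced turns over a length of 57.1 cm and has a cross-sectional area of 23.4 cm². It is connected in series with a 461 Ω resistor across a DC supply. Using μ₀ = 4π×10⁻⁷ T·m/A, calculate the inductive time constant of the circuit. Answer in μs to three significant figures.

τ ≈ 2.41 μs

A = 23.4 cm² = 2.340×10^-3 m².
L = μ₀N²A/ℓ = (4π×10⁻⁷)(464)²(2.340×10^-3)/(0.571) = 1.109×10^-3 H.
τ = L/R = (1.109×10^-3)/(461) = 2.405×10^-6 s.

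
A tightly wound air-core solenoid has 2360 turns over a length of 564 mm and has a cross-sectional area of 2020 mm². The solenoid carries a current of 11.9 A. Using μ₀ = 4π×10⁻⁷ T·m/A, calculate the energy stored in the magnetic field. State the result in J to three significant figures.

A = 2020 mm² = 2.020×10^-3 m².
L = μ₀N²A/ℓ = (4π×10⁻⁷)(2360)²(2.020×10^-3)/(0.564) = 2.507×10^-2 H.
U = ½LI² = ½(2.507×10^-2)(11.9)² = 1.7749 J.

U ≈ 1.77 J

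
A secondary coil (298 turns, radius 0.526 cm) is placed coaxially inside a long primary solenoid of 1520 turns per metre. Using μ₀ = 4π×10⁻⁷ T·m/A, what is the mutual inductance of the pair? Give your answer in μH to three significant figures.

M ≈ 49.5 μH

The outer solenoid produces a uniform field B₁ = μ₀n₁I₁ across the inner coil,
so the flux linkage is N₂Φ = N₂B₁A₂ = μ₀n₁N₂A₂·I₁, giving M = μ₀n₁N₂A₂.
A₂ = πr² = π(5.260×10^-3 m)² = 8.692×10^-5 m².
M = (4π×10⁻⁷)(1520)(298)(8.692×10^-5) = 4.948×10^-5 H.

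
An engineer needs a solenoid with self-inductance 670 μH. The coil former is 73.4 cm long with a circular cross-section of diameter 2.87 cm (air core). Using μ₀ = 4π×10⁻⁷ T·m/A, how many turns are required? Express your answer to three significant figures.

N ≈ 778 turns

A = π(d/2)² = π(1.435×10^-2 m)² = 6.469×10^-4 m².
From L = μ₀N²A/ℓ, N = √(Lℓ / (μ₀A)).
N = √[(6.700×10^-4)(0.734) / ((4π×10⁻⁷)×6.469×10^-4)] = √(6.049×10^5) ≈ 777.8.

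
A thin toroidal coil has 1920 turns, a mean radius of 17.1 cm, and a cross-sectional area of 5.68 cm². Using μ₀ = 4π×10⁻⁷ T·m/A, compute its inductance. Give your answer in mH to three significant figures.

For a thin toroid, L = μ₀N²A/(2πR).
L = (4π×10⁻⁷)(1920)²(5.680×10^-4) / (2π×0.171 m) = 2.449×10^-3 H.

L ≈ 2.45 mH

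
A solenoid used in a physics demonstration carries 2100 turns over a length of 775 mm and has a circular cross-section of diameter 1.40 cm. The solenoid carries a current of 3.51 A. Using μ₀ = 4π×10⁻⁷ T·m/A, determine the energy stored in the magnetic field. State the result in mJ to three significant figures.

U ≈ 6.78 mJ

A = π(d/2)² = π(7.000×10^-3 m)² = 1.539×10^-4 m².
L = μ₀N²A/ℓ = (4π×10⁻⁷)(2100)²(1.539×10^-4)/(0.775) = 1.101×10^-3 H.
U = ½LI² = ½(1.101×10^-3)(3.51)² = 6.781×10^-3 J.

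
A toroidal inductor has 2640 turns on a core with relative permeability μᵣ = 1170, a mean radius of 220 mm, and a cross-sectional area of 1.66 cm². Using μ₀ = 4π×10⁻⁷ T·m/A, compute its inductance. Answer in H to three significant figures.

L ≈ 1.23 H

For a thin toroid, L = μ₀μᵣN²A/(2πR).
L = (4π×10⁻⁷)(1170)(2640)²(1.660×10^-4) / (2π×0.22 m) = 1.231 H.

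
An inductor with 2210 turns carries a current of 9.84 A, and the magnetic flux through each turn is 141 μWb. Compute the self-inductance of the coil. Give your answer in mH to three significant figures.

Self-inductance is defined by L = NΦ_B/I (flux linkage over current).
L = (2210)(1.410×10^-4 Wb)/(9.84 A) = 3.167×10^-2 H.

L ≈ 31.7 mH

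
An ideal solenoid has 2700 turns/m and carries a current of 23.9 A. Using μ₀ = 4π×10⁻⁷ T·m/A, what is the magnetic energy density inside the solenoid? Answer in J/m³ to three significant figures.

u ≈ 2620 J/m³

B = μ₀nI = (4π×10⁻⁷)(2.700×10^3)(23.9) = 8.109×10^-2 T.
u = B²/(2μ₀) = (8.109×10^-2)²/(2×4π×10⁻⁷) = 2.616×10^3 J/m³.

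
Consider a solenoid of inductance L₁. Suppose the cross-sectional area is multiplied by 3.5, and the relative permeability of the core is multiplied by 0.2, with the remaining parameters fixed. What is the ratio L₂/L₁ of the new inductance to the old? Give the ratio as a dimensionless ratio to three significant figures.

L₂/L₁ = 0.700

For a solenoid, L ∝ μᵣN²A/ℓ.
L₂/L₁ = (3.5) × (0.2) = 0.700.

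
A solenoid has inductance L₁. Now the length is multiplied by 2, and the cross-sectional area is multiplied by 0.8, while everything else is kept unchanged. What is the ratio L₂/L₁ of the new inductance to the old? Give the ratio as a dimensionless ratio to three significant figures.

L₂/L₁ = 0.400

For a solenoid, L ∝ μᵣN²A/ℓ.
L₂/L₁ = (2)^-1 × (0.8) = 0.400.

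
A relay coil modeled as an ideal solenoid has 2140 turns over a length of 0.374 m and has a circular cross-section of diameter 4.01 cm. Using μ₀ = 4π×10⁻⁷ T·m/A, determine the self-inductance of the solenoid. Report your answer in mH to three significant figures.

A = π(d/2)² = π(2.005×10^-2 m)² = 1.263×10^-3 m².
For a long solenoid, L = μ₀N²A/ℓ.
L = (4π×10⁻⁷)(2140)²(1.263×10^-3)/(0.374 m) = 1.943×10^-2 H.

L ≈ 19.4 mH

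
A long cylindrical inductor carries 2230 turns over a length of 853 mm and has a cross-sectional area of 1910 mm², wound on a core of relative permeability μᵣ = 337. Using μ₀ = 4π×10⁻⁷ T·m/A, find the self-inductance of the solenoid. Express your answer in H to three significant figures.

A = 1910 mm² = 1.910×10^-3 m².
For a long solenoid, L = μ₀μᵣN²A/ℓ.
L = (4π×10⁻⁷)(337)(2230)²(1.910×10^-3)/(0.853 m) = 4.716 H.

L ≈ 4.72 H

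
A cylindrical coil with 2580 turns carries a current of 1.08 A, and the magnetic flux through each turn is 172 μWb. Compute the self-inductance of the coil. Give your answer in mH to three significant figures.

L ≈ 411 mH

Self-inductance is defined by L = NΦ_B/I (flux linkage over current).
L = (2580)(1.720×10^-4 Wb)/(1.08 A) = 0.4109 H.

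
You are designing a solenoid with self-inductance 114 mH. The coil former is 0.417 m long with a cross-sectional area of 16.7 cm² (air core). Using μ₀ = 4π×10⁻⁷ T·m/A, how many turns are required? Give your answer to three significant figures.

N ≈ 4760 turns

A = 16.7 cm² = 1.670×10^-3 m².
From L = μ₀N²A/ℓ, N = √(Lℓ / (μ₀A)).
N = √[(0.114)(0.417) / ((4π×10⁻⁷)×1.670×10^-3)] = √(2.265×10^7) ≈ 4759.5.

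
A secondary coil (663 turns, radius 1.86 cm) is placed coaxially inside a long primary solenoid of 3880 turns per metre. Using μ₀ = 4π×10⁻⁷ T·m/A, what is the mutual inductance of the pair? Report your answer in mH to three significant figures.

M ≈ 3.51 mH

The outer solenoid produces a uniform field B₁ = μ₀n₁I₁ across the inner coil,
so the flux linkage is N₂Φ = N₂B₁A₂ = μ₀n₁N₂A₂·I₁, giving M = μ₀n₁N₂A₂.
A₂ = πr² = π(1.860×10^-2 m)² = 1.087×10^-3 m².
M = (4π×10⁻⁷)(3880)(663)(1.087×10^-3) = 3.513×10^-3 H.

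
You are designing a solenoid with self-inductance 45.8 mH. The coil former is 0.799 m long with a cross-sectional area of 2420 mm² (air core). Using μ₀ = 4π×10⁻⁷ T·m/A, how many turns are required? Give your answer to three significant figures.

N ≈ 3470 turns

A = 2420 mm² = 2.420×10^-3 m².
From L = μ₀N²A/ℓ, N = √(Lℓ / (μ₀A)).
N = √[(4.580×10^-2)(0.799) / ((4π×10⁻⁷)×2.420×10^-3)] = √(1.203×10^7) ≈ 3468.9.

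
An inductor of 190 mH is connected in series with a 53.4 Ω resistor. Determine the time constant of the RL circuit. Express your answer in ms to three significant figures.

τ ≈ 3.56 ms

τ = L/R = (0.19 H)/(53.4 Ω) = 3.558×10^-3 s.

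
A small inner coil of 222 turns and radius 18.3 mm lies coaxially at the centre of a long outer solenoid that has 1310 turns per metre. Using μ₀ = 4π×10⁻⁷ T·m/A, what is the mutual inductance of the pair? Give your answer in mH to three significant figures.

The outer solenoid produces a uniform field B₁ = μ₀n₁I₁ across the inner coil,
so the flux linkage is N₂Φ = N₂B₁A₂ = μ₀n₁N₂A₂·I₁, giving M = μ₀n₁N₂A₂.
A₂ = πr² = π(1.830×10^-2 m)² = 1.052×10^-3 m².
M = (4π×10⁻⁷)(1310)(222)(1.052×10^-3) = 3.8449×10^-4 H.

M ≈ 0.384 mH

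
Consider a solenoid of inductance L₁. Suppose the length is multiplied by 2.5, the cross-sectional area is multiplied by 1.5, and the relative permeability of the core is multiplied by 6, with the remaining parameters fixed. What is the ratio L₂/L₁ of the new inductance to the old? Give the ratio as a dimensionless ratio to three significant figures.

L₂/L₁ = 3.60

For a solenoid, L ∝ μᵣN²A/ℓ.
L₂/L₁ = (2.5)^-1 × (1.5) × (6) = 3.60.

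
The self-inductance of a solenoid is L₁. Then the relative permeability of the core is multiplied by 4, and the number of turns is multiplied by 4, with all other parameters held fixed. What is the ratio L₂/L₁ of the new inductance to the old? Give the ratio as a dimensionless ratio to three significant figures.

For a solenoid, L ∝ μᵣN²A/ℓ.
L₂/L₁ = (4) × (4)^2 = 64.0.

L₂/L₁ = 64.0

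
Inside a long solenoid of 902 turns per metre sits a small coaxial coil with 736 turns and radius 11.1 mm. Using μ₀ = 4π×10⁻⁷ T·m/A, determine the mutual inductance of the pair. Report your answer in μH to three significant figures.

The outer solenoid produces a uniform field B₁ = μ₀n₁I₁ across the inner coil,
so the flux linkage is N₂Φ = N₂B₁A₂ = μ₀n₁N₂A₂·I₁, giving M = μ₀n₁N₂A₂.
A₂ = πr² = π(1.110×10^-2 m)² = 3.871×10^-4 m².
M = (4π×10⁻⁷)(902)(736)(3.871×10^-4) = 3.229×10^-4 H.

M ≈ 323 μH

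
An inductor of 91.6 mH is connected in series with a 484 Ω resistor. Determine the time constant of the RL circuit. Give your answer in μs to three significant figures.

τ = L/R = (9.160×10^-2 H)/(484 Ω) = 1.893×10^-4 s.

τ ≈ 189 μs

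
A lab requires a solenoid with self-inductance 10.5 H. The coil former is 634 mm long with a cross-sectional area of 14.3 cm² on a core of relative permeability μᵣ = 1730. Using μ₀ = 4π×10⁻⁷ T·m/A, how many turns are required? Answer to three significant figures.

A = 14.3 cm² = 1.430×10^-3 m².
From L = μ₀μᵣN²A/ℓ, N = √(Lℓ / (μ₀μᵣA)).
N = √[(10.5)(0.634) / ((4π×10⁻⁷)(1730)×1.430×10^-3)] = √(2.141×10^6) ≈ 1463.3.

N ≈ 1460 turns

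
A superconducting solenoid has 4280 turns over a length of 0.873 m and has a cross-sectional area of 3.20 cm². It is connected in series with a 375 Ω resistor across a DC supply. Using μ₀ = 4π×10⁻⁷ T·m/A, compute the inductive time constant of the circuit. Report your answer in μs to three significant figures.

A = 3.20 cm² = 3.200×10^-4 m².
L = μ₀N²A/ℓ = (4π×10⁻⁷)(4280)²(3.200×10^-4)/(0.873) = 8.438×10^-3 H.
τ = L/R = (8.438×10^-3)/(375) = 2.250×10^-5 s.

τ ≈ 22.5 μs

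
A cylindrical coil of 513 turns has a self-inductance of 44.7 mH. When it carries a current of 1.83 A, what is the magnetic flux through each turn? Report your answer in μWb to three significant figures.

From L = NΦ_B/I, the flux per turn is Φ_B = LI/N.
Φ_B = (4.470×10^-2 H)(1.83 A)/513 = 1.5946×10^-4 Wb.

Φ_B ≈ 159 μWb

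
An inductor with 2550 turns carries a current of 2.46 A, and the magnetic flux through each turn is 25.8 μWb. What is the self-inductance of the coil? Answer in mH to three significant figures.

L ≈ 26.7 mH

Self-inductance is defined by L = NΦ_B/I (flux linkage over current).
L = (2550)(2.580×10^-5 Wb)/(2.46 A) = 2.674×10^-2 H.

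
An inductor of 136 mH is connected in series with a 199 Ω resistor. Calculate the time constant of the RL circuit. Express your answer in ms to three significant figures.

τ ≈ 0.683 ms

τ = L/R = (0.136 H)/(199 Ω) = 6.834×10^-4 s.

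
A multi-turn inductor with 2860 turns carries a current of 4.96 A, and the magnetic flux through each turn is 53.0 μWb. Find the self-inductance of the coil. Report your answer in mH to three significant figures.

L ≈ 30.6 mH

Self-inductance is defined by L = NΦ_B/I (flux linkage over current).
L = (2860)(5.300×10^-5 Wb)/(4.96 A) = 3.056×10^-2 H.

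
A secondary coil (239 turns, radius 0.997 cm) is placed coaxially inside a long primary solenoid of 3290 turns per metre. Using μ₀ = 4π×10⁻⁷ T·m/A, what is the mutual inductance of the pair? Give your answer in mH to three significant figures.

The outer solenoid produces a uniform field B₁ = μ₀n₁I₁ across the inner coil,
so the flux linkage is N₂Φ = N₂B₁A₂ = μ₀n₁N₂A₂·I₁, giving M = μ₀n₁N₂A₂.
A₂ = πr² = π(9.970×10^-3 m)² = 3.123×10^-4 m².
M = (4π×10⁻⁷)(3290)(239)(3.123×10^-4) = 3.086×10^-4 H.

M ≈ 0.309 mH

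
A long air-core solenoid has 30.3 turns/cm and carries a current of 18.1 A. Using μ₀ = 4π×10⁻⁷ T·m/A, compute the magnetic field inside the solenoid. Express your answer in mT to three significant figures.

Inside a long solenoid, B = μ₀nI.
B = (4π×10⁻⁷)(3.030×10^3 m⁻¹)(18.1 A) = 6.892×10^-2 T.

B ≈ 68.9 mT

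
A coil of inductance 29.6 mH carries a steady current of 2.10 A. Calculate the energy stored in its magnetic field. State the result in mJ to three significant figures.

U ≈ 65.3 mJ

Stored magnetic energy: U = ½LI².
U = ½(2.960×10^-2 H)(2.10 A)² = 6.527×10^-2 J.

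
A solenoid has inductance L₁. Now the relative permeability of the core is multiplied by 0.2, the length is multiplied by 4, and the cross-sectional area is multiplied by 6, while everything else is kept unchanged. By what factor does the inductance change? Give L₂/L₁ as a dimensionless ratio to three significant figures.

L₂/L₁ = 0.300

For a solenoid, L ∝ μᵣN²A/ℓ.
L₂/L₁ = (0.2) × (4)^-1 × (6) = 0.300.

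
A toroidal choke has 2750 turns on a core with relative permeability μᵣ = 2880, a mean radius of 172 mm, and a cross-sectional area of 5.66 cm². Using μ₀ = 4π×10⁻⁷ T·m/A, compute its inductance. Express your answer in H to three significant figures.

For a thin toroid, L = μ₀μᵣN²A/(2πR).
L = (4π×10⁻⁷)(2880)(2750)²(5.660×10^-4) / (2π×0.172 m) = 14.33 H.

L ≈ 14.3 H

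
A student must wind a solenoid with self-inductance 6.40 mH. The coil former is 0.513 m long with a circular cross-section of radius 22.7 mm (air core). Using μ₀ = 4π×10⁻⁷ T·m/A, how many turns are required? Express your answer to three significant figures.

A = πr² = π(2.270×10^-2 m)² = 1.619×10^-3 m².
From L = μ₀N²A/ℓ, N = √(Lℓ / (μ₀A)).
N = √[(6.400×10^-3)(0.513) / ((4π×10⁻⁷)×1.619×10^-3)] = √(1.614×10^6) ≈ 1270.4.

N ≈ 1270 turns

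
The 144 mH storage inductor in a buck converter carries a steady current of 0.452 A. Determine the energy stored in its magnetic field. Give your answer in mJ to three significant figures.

Stored magnetic energy: U = ½LI².
U = ½(0.144 H)(0.452 A)² = 1.471×10^-2 J.

U ≈ 14.7 mJ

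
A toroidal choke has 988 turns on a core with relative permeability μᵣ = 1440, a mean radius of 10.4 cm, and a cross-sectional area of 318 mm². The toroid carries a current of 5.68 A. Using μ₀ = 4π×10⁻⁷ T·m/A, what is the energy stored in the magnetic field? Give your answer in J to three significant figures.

L = μ₀μᵣN²A/(2πR) = (4π×10⁻⁷)(1440)(988)²(3.180×10^-4)/(2π×0.104) = 0.8596 H.
U = ½LI² = ½(0.8596)(5.68)² = 13.87 J.

U ≈ 13.9 J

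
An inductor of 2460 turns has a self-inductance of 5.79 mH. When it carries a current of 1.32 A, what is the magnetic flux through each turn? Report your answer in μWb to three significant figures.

From L = NΦ_B/I, the flux per turn is Φ_B = LI/N.
Φ_B = (5.790×10^-3 H)(1.32 A)/2460 = 3.107×10^-6 Wb.

Φ_B ≈ 3.11 μWb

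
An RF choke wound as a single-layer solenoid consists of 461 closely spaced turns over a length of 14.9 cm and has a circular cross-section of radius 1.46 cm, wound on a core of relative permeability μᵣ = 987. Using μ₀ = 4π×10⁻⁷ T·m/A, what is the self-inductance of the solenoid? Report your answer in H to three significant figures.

L ≈ 1.18 H

A = πr² = π(1.460×10^-2 m)² = 6.697×10^-4 m².
For a long solenoid, L = μ₀μᵣN²A/ℓ.
L = (4π×10⁻⁷)(987)(461)²(6.697×10^-4)/(0.149 m) = 1.1847 H.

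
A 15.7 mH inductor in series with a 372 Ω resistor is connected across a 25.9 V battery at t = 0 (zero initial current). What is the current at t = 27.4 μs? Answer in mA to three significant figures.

τ = L/R = 1.570×10^-2/372 = 4.220×10^-5 s; final current I_∞ = ε/R = 25.9/372 = 6.962×10^-2 A.
I(t) = I_∞(1 − e^(−t/τ)) with t/τ = 0.649.
I = (6.962×10^-2)(1 − e^(−0.649)) = 3.3249×10^-2 A.

I ≈ 33.2 mA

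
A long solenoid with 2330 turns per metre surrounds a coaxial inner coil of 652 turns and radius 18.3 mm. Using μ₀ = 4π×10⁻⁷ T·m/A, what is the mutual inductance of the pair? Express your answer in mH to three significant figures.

The outer solenoid produces a uniform field B₁ = μ₀n₁I₁ across the inner coil,
so the flux linkage is N₂Φ = N₂B₁A₂ = μ₀n₁N₂A₂·I₁, giving M = μ₀n₁N₂A₂.
A₂ = πr² = π(1.830×10^-2 m)² = 1.052×10^-3 m².
M = (4π×10⁻⁷)(2330)(652)(1.052×10^-3) = 2.008×10^-3 H.

M ≈ 2.01 mH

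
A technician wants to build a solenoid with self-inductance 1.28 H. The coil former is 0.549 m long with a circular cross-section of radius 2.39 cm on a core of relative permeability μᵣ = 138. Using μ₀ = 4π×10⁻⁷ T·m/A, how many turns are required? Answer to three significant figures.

A = πr² = π(2.390×10^-2 m)² = 1.7945×10^-3 m².
From L = μ₀μᵣN²A/ℓ, N = √(Lℓ / (μ₀μᵣA)).
N = √[(1.28)(0.549) / ((4π×10⁻⁷)(138)×1.7945×10^-3)] = √(2.258×10^6) ≈ 1502.7.

N ≈ 1500 turns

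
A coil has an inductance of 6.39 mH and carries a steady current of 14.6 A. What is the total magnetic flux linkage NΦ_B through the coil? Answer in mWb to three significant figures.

From L = NΦ_B/I, the flux linkage is NΦ_B = LI.
NΦ_B = (6.390×10^-3 H)(14.6 A) = 9.329×10^-2 Wb.

NΦ_B ≈ 93.3 mWb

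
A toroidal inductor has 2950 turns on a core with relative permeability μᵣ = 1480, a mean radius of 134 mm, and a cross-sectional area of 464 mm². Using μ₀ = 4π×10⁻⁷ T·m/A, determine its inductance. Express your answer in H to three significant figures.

For a thin toroid, L = μ₀μᵣN²A/(2πR).
L = (4π×10⁻⁷)(1480)(2950)²(4.640×10^-4) / (2π×0.134 m) = 8.92 H.

L ≈ 8.92 H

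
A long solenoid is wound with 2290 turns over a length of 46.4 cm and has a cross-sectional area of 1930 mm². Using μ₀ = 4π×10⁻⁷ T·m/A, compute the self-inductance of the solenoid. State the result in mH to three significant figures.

A = 1930 mm² = 1.930×10^-3 m².
For a long solenoid, L = μ₀N²A/ℓ.
L = (4π×10⁻⁷)(2290)²(1.930×10^-3)/(0.464 m) = 2.741×10^-2 H.

L ≈ 27.4 mH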